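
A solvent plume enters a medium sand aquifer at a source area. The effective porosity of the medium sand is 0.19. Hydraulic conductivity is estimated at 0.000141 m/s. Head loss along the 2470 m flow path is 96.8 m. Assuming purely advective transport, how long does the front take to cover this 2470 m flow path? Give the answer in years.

Convert K: 0.000141 m/s × 86400 = 12.18 m/day.
Hydraulic gradient i = Δh / L = 96.8 / 2470 = 0.03919.
Darcy flux q = K · i = 12.18 × 0.03919 = 0.4774 m/day.
Seepage velocity v = q / n_e = 0.4774 / 0.19 = 2.513 m/day.
Travel time t = L / v = 2470 / 2.513 = 983.0 days = 2.691 years.

2.69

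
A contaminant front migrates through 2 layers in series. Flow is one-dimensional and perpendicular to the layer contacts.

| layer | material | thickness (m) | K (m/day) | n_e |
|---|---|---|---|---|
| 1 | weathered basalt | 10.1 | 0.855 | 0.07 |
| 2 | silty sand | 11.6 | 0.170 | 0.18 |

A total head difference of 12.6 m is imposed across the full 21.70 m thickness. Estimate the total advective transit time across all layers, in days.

With flow normal to the layers, continuity requires the same specific discharge q through every layer.
Σ(b_i/K_i) = 10.1/0.855 + 11.6/0.170 = 80.05 d.
q = Δh / Σ(b_i/K_i) = 12.6 / 80.05 = 0.1574 m/day.
In each layer the seepage velocity is v_i = q/n_i, so the layer transit time is t_i = b_i·n_i / q:
  layer 1 (weathered basalt): t_1 = 10.1 × 0.07 / 0.1574 = 4.492 d
  layer 2 (silty sand): t_2 = 11.6 × 0.18 / 0.1574 = 13.27 d
Total t = Σ t_i = 17.76 days.

17.8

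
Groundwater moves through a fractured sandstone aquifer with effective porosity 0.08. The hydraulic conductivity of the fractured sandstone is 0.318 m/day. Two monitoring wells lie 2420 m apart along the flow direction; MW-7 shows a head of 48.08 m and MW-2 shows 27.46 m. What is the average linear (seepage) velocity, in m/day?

Hydraulic gradient i = (48.08 − 27.46) / 2420 = 20.62 / 2420 = 0.008521.
Darcy flux q = K · i = 0.3180 × 0.008521 = 0.002710 m/day.
Seepage velocity v = q / n_e = 0.002710 / 0.08 = 0.03387 m/day.

0.0339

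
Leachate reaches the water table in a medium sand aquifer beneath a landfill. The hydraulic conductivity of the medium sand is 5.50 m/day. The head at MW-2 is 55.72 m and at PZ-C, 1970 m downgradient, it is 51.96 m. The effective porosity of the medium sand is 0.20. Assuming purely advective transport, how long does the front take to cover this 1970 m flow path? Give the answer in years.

Hydraulic gradient i = (55.72 − 51.96) / 1970 = 3.76 / 1970 = 0.001909.
Darcy flux q = K · i = 5.500 × 0.001909 = 0.01050 m/day.
Seepage velocity v = q / n_e = 0.01050 / 0.20 = 0.05249 m/day.
Travel time t = L / v = 1970 / 0.05249 = 37533 days = 102.8 years.

103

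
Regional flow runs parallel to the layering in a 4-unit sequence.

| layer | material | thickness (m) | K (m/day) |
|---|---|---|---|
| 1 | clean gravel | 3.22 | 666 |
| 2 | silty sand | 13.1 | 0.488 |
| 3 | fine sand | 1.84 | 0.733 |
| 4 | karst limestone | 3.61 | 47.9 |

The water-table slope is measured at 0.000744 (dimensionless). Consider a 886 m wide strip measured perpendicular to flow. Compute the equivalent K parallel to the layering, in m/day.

Flow is parallel to layering, so each bed carries its own Darcy discharge and the transmissivities add.
Σ(K_i·b_i) = 666×3.22 + 0.488×13.1 + 0.733×1.84 + 47.9×3.61 = 2325 m²/day.
Total thickness b = 21.77 m, so K_eq = Σ(K_i·b_i)/b = 106.8 m/day.

107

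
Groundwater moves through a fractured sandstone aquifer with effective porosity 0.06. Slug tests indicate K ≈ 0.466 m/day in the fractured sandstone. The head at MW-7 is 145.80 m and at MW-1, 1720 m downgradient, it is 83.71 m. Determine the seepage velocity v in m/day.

Hydraulic gradient i = (145.80 − 83.71) / 1720 = 62.09 / 1720 = 0.03610.
Darcy flux q = K · i = 0.4660 × 0.03610 = 0.01682 m/day.
Seepage velocity v = q / n_e = 0.01682 / 0.06 = 0.2804 m/day.

0.280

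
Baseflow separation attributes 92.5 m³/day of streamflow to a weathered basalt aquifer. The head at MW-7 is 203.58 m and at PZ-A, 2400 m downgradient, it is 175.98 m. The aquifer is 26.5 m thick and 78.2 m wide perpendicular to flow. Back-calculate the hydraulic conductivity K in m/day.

Cross-sectional area A = 78.2 × 26.5 = 2072 m².
Hydraulic gradient i = (203.58 − 175.98) / 2400 = 27.6 / 2400 = 0.01150.
From Q = K·A·i, K = Q / (A·i) = 92.5 / (2072 × 0.01150) = 3.881 m/day.

3.88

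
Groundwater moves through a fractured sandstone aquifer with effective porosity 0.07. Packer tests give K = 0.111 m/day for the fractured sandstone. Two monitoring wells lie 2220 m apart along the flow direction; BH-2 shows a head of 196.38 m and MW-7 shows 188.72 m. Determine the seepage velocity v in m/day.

0.00547

Hydraulic gradient i = (196.38 − 188.72) / 2220 = 7.66 / 2220 = 0.003450.
Darcy flux q = K · i = 0.1110 × 0.003450 = 0.0003830 m/day.
Seepage velocity v = q / n_e = 0.0003830 / 0.07 = 0.005471 m/day.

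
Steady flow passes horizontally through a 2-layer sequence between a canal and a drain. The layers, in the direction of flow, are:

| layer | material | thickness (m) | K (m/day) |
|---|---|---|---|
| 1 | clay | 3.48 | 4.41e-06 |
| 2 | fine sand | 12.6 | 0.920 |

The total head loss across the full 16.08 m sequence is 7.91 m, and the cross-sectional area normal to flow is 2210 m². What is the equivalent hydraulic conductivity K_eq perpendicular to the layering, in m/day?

Flow is perpendicular to layering, so the layers act in series and the equivalent K is the thickness-weighted harmonic mean.
Total thickness L = 3.48 + 12.6 = 16.08 m.
Σ(b_i/K_i) = 3.48/4.41e-06 + 12.6/0.920 = 7.891e+05 d.
K_eq = L / Σ(b_i/K_i) = 16.08 / 7.891e+05 = 2.038e-05 m/day.

2.04e-05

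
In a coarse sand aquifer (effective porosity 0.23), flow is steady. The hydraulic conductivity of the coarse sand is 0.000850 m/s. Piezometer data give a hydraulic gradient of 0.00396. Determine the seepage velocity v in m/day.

1.26

Convert K: 0.000850 m/s × 86400 = 73.44 m/day.
Hydraulic gradient i = 0.00396.
Darcy flux q = K · i = 73.44 × 0.003960 = 0.2908 m/day.
Seepage velocity v = q / n_e = 0.2908 / 0.23 = 1.264 m/day.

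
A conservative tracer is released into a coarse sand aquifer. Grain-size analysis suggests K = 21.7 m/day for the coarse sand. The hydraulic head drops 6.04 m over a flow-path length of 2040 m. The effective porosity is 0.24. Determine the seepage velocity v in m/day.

0.268

Hydraulic gradient i = Δh / L = 6.04 / 2040 = 0.002961.
Darcy flux q = K · i = 21.70 × 0.002961 = 0.06425 m/day.
Seepage velocity v = q / n_e = 0.06425 / 0.24 = 0.2677 m/day.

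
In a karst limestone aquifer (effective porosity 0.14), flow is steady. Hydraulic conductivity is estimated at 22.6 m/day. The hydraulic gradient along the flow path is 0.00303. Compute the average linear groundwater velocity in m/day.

Hydraulic gradient i = 0.00303.
Darcy flux q = K · i = 22.60 × 0.003030 = 0.06848 m/day.
Seepage velocity v = q / n_e = 0.06848 / 0.14 = 0.4891 m/day.

0.489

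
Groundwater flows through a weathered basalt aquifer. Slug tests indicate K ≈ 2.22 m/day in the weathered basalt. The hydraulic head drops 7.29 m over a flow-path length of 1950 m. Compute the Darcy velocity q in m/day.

0.00830

Hydraulic gradient i = Δh / L = 7.29 / 1950 = 0.003738.
Specific discharge q = K · i = 2.220 × 0.003738 = 0.008299 m/day.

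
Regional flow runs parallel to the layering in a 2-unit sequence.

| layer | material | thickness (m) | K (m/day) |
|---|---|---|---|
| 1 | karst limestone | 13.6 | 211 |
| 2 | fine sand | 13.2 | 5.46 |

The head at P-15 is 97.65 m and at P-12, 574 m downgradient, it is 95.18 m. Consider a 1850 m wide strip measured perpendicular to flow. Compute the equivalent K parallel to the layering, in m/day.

110

Flow is parallel to layering, so each bed carries its own Darcy discharge and the transmissivities add.
Σ(K_i·b_i) = 211×13.6 + 5.46×13.2 = 2942 m²/day.
Total thickness b = 26.80 m, so K_eq = Σ(K_i·b_i)/b = 109.8 m/day.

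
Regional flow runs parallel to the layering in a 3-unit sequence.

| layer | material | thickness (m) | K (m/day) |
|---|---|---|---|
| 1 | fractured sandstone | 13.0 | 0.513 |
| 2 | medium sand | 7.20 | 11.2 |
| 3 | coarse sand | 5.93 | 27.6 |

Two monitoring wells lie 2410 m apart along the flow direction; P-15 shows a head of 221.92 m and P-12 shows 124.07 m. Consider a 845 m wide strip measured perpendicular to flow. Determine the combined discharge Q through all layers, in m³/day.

8610

Flow is parallel to layering, so each bed carries its own Darcy discharge and the transmissivities add.
Σ(K_i·b_i) = 0.513×13.0 + 11.2×7.20 + 27.6×5.93 = 251.0 m²/day.
Hydraulic gradient i = (221.92 − 124.07) / 2410 = 97.85 / 2410 = 0.04060.
Q = Σ(K_i·b_i) · W · i = 251.0 × 845 × 0.04060 = 8611 m³/day.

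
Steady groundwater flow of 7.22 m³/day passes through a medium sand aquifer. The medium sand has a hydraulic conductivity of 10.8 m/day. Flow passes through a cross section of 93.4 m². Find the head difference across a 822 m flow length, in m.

From Q = K·A·i, i = Q / (K·A) = 7.22 / (10.80 × 93.40) = 0.007158.
Head loss Δh = i · L = 0.007158 × 822 = 5.884 m.

5.88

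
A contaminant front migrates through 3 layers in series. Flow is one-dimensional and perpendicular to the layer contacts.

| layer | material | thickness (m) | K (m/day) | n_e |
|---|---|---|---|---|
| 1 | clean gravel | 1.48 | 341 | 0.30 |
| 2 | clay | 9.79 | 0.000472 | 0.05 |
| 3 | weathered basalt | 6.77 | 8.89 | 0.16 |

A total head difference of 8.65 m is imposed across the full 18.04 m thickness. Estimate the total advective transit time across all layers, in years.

13.2

With flow normal to the layers, continuity requires the same specific discharge q through every layer.
Σ(b_i/K_i) = 1.48/341 + 9.79/0.000472 + 6.77/8.89 = 20742 d.
q = Δh / Σ(b_i/K_i) = 8.65 / 20742 = 0.0004170 m/day.
In each layer the seepage velocity is v_i = q/n_i, so the layer transit time is t_i = b_i·n_i / q:
  layer 1 (clean gravel): t_1 = 1.48 × 0.30 / 0.0004170 = 1065 d
  layer 2 (clay): t_2 = 9.79 × 0.05 / 0.0004170 = 1174 d
  layer 3 (weathered basalt): t_3 = 6.77 × 0.16 / 0.0004170 = 2597 d
Total t = Σ t_i = 4836 days = 13.24 years.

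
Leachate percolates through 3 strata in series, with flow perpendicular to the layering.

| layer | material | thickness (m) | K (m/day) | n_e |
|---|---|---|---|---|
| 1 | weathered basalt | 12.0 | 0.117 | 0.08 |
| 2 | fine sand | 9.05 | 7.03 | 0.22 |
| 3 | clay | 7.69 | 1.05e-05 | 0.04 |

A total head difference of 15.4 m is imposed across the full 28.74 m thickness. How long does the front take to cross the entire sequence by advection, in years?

With flow normal to the layers, continuity requires the same specific discharge q through every layer.
Σ(b_i/K_i) = 12.0/0.117 + 9.05/7.03 + 7.69/1.05e-05 = 7.325e+05 d.
q = Δh / Σ(b_i/K_i) = 15.4 / 7.325e+05 = 2.102e-05 m/day.
In each layer the seepage velocity is v_i = q/n_i, so the layer transit time is t_i = b_i·n_i / q:
  layer 1 (weathered basalt): t_1 = 12.0 × 0.08 / 2.102e-05 = 45661 d
  layer 2 (fine sand): t_2 = 9.05 × 0.22 / 2.102e-05 = 94700 d
  layer 3 (clay): t_3 = 7.69 × 0.04 / 2.102e-05 = 14631 d
Total t = Σ t_i = 1.550e+05 days = 424.3 years.

424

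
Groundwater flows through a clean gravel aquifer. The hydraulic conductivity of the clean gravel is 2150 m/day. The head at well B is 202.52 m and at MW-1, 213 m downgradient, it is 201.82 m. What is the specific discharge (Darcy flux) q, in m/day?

Hydraulic gradient i = (202.52 − 201.82) / 213 = 0.7 / 213 = 0.003286.
Specific discharge q = K · i = 2150 × 0.003286 = 7.066 m/day.

7.07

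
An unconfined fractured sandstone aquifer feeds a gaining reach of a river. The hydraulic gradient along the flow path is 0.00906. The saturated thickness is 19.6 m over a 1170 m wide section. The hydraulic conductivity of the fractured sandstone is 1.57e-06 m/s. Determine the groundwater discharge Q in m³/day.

28.2

Convert K: 1.57e-06 m/s × 86400 = 0.1356 m/day.
Cross-sectional area A = 1170 × 19.6 = 22932 m².
Hydraulic gradient i = 0.00906.
Darcy's law: Q = K · A · i = 0.1356 × 22932 × 0.009060 = 28.18 m³/day.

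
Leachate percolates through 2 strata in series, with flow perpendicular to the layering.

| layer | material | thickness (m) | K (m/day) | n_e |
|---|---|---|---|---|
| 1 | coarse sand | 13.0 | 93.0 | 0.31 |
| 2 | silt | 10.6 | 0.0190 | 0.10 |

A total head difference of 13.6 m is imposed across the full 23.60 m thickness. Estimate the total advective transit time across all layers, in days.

With flow normal to the layers, continuity requires the same specific discharge q through every layer.
Σ(b_i/K_i) = 13.0/93.0 + 10.6/0.0190 = 558.0 d.
q = Δh / Σ(b_i/K_i) = 13.6 / 558.0 = 0.02437 m/day.
In each layer the seepage velocity is v_i = q/n_i, so the layer transit time is t_i = b_i·n_i / q:
  layer 1 (coarse sand): t_1 = 13.0 × 0.31 / 0.02437 = 165.4 d
  layer 2 (silt): t_2 = 10.6 × 0.10 / 0.02437 = 43.49 d
Total t = Σ t_i = 208.9 days.

209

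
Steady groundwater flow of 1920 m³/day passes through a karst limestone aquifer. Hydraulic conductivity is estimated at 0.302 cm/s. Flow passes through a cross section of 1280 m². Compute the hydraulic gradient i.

Convert K: 0.302 cm/s × 864 = 260.9 m/day.
From Q = K·A·i, i = Q / (K·A) = 1920 / (260.9 × 1280) = 0.005749.

0.00575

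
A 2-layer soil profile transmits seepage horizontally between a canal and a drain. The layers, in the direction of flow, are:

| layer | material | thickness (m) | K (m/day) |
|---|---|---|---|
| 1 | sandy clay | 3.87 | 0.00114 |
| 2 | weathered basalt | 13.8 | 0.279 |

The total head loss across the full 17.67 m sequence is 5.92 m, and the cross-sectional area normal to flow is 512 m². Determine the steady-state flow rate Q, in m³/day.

Flow is perpendicular to layering, so the layers act in series and the equivalent K is the thickness-weighted harmonic mean.
Total thickness L = 3.87 + 13.8 = 17.67 m.
Σ(b_i/K_i) = 3.87/0.00114 + 13.8/0.279 = 3444 d.
K_eq = L / Σ(b_i/K_i) = 17.67 / 3444 = 0.005130 m/day.
Q = K_eq · A · (Δh/L) = 0.005130 × 512 × (5.92/17.67) = 0.8800 m³/day.

0.880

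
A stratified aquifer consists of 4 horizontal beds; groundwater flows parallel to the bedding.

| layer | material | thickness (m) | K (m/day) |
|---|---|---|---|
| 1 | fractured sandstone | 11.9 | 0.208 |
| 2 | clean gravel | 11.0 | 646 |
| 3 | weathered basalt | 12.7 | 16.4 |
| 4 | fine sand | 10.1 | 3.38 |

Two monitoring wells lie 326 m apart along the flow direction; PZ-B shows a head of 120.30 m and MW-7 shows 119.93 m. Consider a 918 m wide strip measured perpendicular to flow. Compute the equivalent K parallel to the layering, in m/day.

161

Flow is parallel to layering, so each bed carries its own Darcy discharge and the transmissivities add.
Σ(K_i·b_i) = 0.208×11.9 + 646×11.0 + 16.4×12.7 + 3.38×10.1 = 7351 m²/day.
Total thickness b = 45.70 m, so K_eq = Σ(K_i·b_i)/b = 160.9 m/day.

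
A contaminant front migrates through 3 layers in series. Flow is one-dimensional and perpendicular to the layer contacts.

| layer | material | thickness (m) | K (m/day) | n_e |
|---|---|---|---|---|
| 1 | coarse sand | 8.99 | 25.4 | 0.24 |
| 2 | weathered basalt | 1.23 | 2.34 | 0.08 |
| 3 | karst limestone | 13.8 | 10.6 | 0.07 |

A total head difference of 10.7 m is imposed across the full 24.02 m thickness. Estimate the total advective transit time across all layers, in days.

With flow normal to the layers, continuity requires the same specific discharge q through every layer.
Σ(b_i/K_i) = 8.99/25.4 + 1.23/2.34 + 13.8/10.6 = 2.181 d.
q = Δh / Σ(b_i/K_i) = 10.7 / 2.181 = 4.905 m/day.
In each layer the seepage velocity is v_i = q/n_i, so the layer transit time is t_i = b_i·n_i / q:
  layer 1 (coarse sand): t_1 = 8.99 × 0.24 / 4.905 = 0.4399 d
  layer 2 (weathered basalt): t_2 = 1.23 × 0.08 / 4.905 = 0.02006 d
  layer 3 (karst limestone): t_3 = 13.8 × 0.07 / 4.905 = 0.1969 d
Total t = Σ t_i = 0.6569 days.

0.657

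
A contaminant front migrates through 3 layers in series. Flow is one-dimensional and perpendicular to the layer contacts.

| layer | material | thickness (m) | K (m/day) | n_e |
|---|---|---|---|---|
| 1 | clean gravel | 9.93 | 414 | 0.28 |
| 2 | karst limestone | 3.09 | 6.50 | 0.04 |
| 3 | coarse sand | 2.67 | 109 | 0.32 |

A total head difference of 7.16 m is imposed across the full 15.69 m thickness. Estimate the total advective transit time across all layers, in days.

With flow normal to the layers, continuity requires the same specific discharge q through every layer.
Σ(b_i/K_i) = 9.93/414 + 3.09/6.50 + 2.67/109 = 0.5239 d.
q = Δh / Σ(b_i/K_i) = 7.16 / 0.5239 = 13.67 m/day.
In each layer the seepage velocity is v_i = q/n_i, so the layer transit time is t_i = b_i·n_i / q:
  layer 1 (clean gravel): t_1 = 9.93 × 0.28 / 13.67 = 0.2034 d
  layer 2 (karst limestone): t_2 = 3.09 × 0.04 / 13.67 = 0.009043 d
  layer 3 (coarse sand): t_3 = 2.67 × 0.32 / 13.67 = 0.06251 d
Total t = Σ t_i = 0.2750 days.

0.275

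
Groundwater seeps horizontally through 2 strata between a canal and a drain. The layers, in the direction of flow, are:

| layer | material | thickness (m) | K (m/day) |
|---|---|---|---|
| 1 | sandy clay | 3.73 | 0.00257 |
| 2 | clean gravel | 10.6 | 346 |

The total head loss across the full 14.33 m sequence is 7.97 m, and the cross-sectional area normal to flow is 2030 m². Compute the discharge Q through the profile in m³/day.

Flow is perpendicular to layering, so the layers act in series and the equivalent K is the thickness-weighted harmonic mean.
Total thickness L = 3.73 + 10.6 = 14.33 m.
Σ(b_i/K_i) = 3.73/0.00257 + 10.6/346 = 1451 d.
K_eq = L / Σ(b_i/K_i) = 14.33 / 1451 = 0.009873 m/day.
Q = K_eq · A · (Δh/L) = 0.009873 × 2030 × (7.97/14.33) = 11.15 m³/day.

11.1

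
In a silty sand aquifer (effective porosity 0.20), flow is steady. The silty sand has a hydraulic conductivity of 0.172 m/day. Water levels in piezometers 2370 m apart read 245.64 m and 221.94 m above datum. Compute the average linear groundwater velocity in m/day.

0.00860

Hydraulic gradient i = (245.64 − 221.94) / 2370 = 23.7 / 2370 = 0.01000.
Darcy flux q = K · i = 0.1720 × 0.01000 = 0.001720 m/day.
Seepage velocity v = q / n_e = 0.001720 / 0.20 = 0.008600 m/day.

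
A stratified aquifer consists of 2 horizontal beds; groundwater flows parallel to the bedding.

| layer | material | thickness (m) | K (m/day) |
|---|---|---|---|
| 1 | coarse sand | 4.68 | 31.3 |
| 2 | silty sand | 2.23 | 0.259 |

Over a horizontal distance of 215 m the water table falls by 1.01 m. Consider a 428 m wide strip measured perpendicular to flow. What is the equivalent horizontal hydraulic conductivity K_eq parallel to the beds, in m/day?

Flow is parallel to layering, so each bed carries its own Darcy discharge and the transmissivities add.
Σ(K_i·b_i) = 31.3×4.68 + 0.259×2.23 = 147.1 m²/day.
Total thickness b = 6.910 m, so K_eq = Σ(K_i·b_i)/b = 21.28 m/day.

21.3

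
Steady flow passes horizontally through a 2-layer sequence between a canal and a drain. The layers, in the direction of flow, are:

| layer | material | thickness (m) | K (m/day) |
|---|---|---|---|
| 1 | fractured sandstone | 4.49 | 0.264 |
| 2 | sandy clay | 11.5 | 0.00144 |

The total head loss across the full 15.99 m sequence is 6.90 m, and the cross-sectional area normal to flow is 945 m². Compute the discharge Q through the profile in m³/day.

Flow is perpendicular to layering, so the layers act in series and the equivalent K is the thickness-weighted harmonic mean.
Total thickness L = 4.49 + 11.5 = 15.99 m.
Σ(b_i/K_i) = 4.49/0.264 + 11.5/0.00144 = 8003 d.
K_eq = L / Σ(b_i/K_i) = 15.99 / 8003 = 0.001998 m/day.
Q = K_eq · A · (Δh/L) = 0.001998 × 945 × (6.90/15.99) = 0.8147 m³/day.

0.815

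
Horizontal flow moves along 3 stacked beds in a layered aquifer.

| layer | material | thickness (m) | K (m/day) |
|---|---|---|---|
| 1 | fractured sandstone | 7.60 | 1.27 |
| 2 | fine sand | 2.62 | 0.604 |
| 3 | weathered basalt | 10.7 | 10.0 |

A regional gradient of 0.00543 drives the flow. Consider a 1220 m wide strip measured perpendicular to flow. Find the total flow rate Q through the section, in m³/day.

Flow is parallel to layering, so each bed carries its own Darcy discharge and the transmissivities add.
Σ(K_i·b_i) = 1.27×7.60 + 0.604×2.62 + 10.0×10.7 = 118.2 m²/day.
Hydraulic gradient i = 0.00543.
Q = Σ(K_i·b_i) · W · i = 118.2 × 1220 × 0.005430 = 783.3 m³/day.

783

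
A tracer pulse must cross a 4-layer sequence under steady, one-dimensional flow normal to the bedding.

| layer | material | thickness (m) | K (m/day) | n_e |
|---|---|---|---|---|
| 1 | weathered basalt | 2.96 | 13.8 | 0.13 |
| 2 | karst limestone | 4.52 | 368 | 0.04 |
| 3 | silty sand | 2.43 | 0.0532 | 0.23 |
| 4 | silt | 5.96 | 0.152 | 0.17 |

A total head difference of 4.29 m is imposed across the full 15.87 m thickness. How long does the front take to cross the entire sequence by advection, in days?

With flow normal to the layers, continuity requires the same specific discharge q through every layer.
Σ(b_i/K_i) = 2.96/13.8 + 4.52/368 + 2.43/0.0532 + 5.96/0.152 = 85.11 d.
q = Δh / Σ(b_i/K_i) = 4.29 / 85.11 = 0.05040 m/day.
In each layer the seepage velocity is v_i = q/n_i, so the layer transit time is t_i = b_i·n_i / q:
  layer 1 (weathered basalt): t_1 = 2.96 × 0.13 / 0.05040 = 7.634 d
  layer 2 (karst limestone): t_2 = 4.52 × 0.04 / 0.05040 = 3.587 d
  layer 3 (silty sand): t_3 = 2.43 × 0.23 / 0.05040 = 11.09 d
  layer 4 (silt): t_4 = 5.96 × 0.17 / 0.05040 = 20.10 d
Total t = Σ t_i = 42.41 days.

42.4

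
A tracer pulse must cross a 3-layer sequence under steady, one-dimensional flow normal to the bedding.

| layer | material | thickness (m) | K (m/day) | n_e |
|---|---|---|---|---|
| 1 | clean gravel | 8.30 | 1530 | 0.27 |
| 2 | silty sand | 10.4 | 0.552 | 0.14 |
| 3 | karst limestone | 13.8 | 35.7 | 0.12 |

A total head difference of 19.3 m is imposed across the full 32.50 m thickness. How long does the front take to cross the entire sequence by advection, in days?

With flow normal to the layers, continuity requires the same specific discharge q through every layer.
Σ(b_i/K_i) = 8.30/1530 + 10.4/0.552 + 13.8/35.7 = 19.23 d.
q = Δh / Σ(b_i/K_i) = 19.3 / 19.23 = 1.004 m/day.
In each layer the seepage velocity is v_i = q/n_i, so the layer transit time is t_i = b_i·n_i / q:
  layer 1 (clean gravel): t_1 = 8.30 × 0.27 / 1.004 = 2.233 d
  layer 2 (silty sand): t_2 = 10.4 × 0.14 / 1.004 = 1.451 d
  layer 3 (karst limestone): t_3 = 13.8 × 0.12 / 1.004 = 1.650 d
Total t = Σ t_i = 5.334 days.

5.33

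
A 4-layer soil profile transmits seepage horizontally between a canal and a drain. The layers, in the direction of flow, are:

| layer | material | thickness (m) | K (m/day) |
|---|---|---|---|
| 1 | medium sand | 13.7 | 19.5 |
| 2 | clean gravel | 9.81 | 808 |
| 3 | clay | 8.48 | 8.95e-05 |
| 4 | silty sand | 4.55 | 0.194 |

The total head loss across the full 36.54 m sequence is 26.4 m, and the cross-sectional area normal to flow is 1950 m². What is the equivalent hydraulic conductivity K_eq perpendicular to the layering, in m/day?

Flow is perpendicular to layering, so the layers act in series and the equivalent K is the thickness-weighted harmonic mean.
Total thickness L = 13.7 + 9.81 + 8.48 + 4.55 = 36.54 m.
Σ(b_i/K_i) = 13.7/19.5 + 9.81/808 + 8.48/8.95e-05 + 4.55/0.194 = 94773 d.
K_eq = L / Σ(b_i/K_i) = 36.54 / 94773 = 0.0003856 m/day.

0.000386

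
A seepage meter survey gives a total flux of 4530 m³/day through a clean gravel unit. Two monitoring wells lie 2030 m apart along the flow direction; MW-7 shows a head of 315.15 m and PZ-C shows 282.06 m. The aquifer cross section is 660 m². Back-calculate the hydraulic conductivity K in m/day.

Hydraulic gradient i = (315.15 − 282.06) / 2030 = 33.09 / 2030 = 0.01630.
From Q = K·A·i, K = Q / (A·i) = 4530 / (660.0 × 0.01630) = 421.1 m/day.

421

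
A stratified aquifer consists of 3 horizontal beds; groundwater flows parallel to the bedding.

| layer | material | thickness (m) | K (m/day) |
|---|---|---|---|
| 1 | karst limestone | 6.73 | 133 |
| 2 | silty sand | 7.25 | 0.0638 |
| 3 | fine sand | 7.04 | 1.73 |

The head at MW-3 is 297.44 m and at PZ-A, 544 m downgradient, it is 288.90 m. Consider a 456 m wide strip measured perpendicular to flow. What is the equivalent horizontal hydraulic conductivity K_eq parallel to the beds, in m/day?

43.2

Flow is parallel to layering, so each bed carries its own Darcy discharge and the transmissivities add.
Σ(K_i·b_i) = 133×6.73 + 0.0638×7.25 + 1.73×7.04 = 907.7 m²/day.
Total thickness b = 21.02 m, so K_eq = Σ(K_i·b_i)/b = 43.18 m/day.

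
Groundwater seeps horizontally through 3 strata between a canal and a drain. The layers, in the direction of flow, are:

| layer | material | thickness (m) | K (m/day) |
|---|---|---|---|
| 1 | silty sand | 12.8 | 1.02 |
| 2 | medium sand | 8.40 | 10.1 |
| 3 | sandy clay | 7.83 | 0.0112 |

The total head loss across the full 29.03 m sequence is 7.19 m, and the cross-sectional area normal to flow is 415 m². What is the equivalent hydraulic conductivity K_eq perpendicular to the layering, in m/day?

Flow is perpendicular to layering, so the layers act in series and the equivalent K is the thickness-weighted harmonic mean.
Total thickness L = 12.8 + 8.40 + 7.83 = 29.03 m.
Σ(b_i/K_i) = 12.8/1.02 + 8.40/10.1 + 7.83/0.0112 = 712.5 d.
K_eq = L / Σ(b_i/K_i) = 29.03 / 712.5 = 0.04074 m/day.

0.0407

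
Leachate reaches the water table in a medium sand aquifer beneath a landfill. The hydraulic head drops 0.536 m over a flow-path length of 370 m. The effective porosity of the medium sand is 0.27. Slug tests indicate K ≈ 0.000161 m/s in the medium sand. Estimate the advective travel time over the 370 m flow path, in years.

13.6

Convert K: 0.000161 m/s × 86400 = 13.91 m/day.
Hydraulic gradient i = Δh / L = 0.536 / 370 = 0.001449.
Darcy flux q = K · i = 13.91 × 0.001449 = 0.02015 m/day.
Seepage velocity v = q / n_e = 0.02015 / 0.27 = 0.07463 m/day.
Travel time t = L / v = 370 / 0.07463 = 4958 days = 13.57 years.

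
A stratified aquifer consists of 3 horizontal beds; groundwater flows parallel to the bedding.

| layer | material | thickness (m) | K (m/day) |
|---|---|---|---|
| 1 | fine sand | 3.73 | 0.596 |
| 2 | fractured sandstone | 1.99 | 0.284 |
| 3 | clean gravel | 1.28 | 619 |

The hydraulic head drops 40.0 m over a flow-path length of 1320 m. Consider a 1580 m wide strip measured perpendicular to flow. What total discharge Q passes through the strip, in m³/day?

Flow is parallel to layering, so each bed carries its own Darcy discharge and the transmissivities add.
Σ(K_i·b_i) = 0.596×3.73 + 0.284×1.99 + 619×1.28 = 795.1 m²/day.
Hydraulic gradient i = Δh / L = 40.0 / 1320 = 0.03030.
Q = Σ(K_i·b_i) · W · i = 795.1 × 1580 × 0.03030 = 38069 m³/day.

38100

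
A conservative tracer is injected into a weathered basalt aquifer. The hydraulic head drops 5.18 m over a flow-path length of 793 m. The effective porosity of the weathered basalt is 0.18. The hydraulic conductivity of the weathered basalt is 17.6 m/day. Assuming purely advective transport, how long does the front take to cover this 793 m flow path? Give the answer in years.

Hydraulic gradient i = Δh / L = 5.18 / 793 = 0.006532.
Darcy flux q = K · i = 17.60 × 0.006532 = 0.1150 m/day.
Seepage velocity v = q / n_e = 0.1150 / 0.18 = 0.6387 m/day.
Travel time t = L / v = 793 / 0.6387 = 1242 days = 3.399 years.

3.40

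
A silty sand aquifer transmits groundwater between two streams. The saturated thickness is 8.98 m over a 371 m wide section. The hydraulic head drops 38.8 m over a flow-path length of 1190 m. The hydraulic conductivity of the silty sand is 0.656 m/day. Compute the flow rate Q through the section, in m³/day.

71.3

Cross-sectional area A = 371 × 8.98 = 3332 m².
Hydraulic gradient i = Δh / L = 38.8 / 1190 = 0.03261.
Darcy's law: Q = K · A · i = 0.6560 × 3332 × 0.03261 = 71.26 m³/day.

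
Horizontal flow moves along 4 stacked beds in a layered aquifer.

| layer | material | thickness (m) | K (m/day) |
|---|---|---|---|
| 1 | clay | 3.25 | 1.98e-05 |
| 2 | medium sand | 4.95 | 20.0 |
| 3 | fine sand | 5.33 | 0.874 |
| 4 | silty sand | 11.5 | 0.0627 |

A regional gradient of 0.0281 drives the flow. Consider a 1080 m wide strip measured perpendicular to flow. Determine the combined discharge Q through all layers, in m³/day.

3170

Flow is parallel to layering, so each bed carries its own Darcy discharge and the transmissivities add.
Σ(K_i·b_i) = 1.98e-05×3.25 + 20.0×4.95 + 0.874×5.33 + 0.0627×11.5 = 104.4 m²/day.
Hydraulic gradient i = 0.0281.
Q = Σ(K_i·b_i) · W · i = 104.4 × 1080 × 0.02810 = 3168 m³/day.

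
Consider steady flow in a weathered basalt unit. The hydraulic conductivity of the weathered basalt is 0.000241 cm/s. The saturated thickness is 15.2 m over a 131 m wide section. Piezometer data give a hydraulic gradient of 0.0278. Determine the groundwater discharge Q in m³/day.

Convert K: 0.000241 cm/s × 864 = 0.2082 m/day.
Cross-sectional area A = 131 × 15.2 = 1991 m².
Hydraulic gradient i = 0.0278.
Darcy's law: Q = K · A · i = 0.2082 × 1991 × 0.02780 = 11.53 m³/day.

11.5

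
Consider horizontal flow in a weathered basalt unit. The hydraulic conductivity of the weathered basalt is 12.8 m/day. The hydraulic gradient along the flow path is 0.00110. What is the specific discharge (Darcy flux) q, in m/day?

Hydraulic gradient i = 0.00110.
Specific discharge q = K · i = 12.80 × 0.001100 = 0.01408 m/day.

0.0141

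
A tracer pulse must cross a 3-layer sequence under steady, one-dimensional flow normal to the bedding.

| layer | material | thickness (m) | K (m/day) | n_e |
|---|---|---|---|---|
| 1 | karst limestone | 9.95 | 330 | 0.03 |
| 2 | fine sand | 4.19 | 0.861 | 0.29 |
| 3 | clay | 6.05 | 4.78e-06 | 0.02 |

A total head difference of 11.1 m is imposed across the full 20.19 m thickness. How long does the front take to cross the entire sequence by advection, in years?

With flow normal to the layers, continuity requires the same specific discharge q through every layer.
Σ(b_i/K_i) = 9.95/330 + 4.19/0.861 + 6.05/4.78e-06 = 1.266e+06 d.
q = Δh / Σ(b_i/K_i) = 11.1 / 1.266e+06 = 8.770e-06 m/day.
In each layer the seepage velocity is v_i = q/n_i, so the layer transit time is t_i = b_i·n_i / q:
  layer 1 (karst limestone): t_1 = 9.95 × 0.03 / 8.770e-06 = 34037 d
  layer 2 (fine sand): t_2 = 4.19 × 0.29 / 8.770e-06 = 1.386e+05 d
  layer 3 (clay): t_3 = 6.05 × 0.02 / 8.770e-06 = 13797 d
Total t = Σ t_i = 1.864e+05 days = 510.3 years.

510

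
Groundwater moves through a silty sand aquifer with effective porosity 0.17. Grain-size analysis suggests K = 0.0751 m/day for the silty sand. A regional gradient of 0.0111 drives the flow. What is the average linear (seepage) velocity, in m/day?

0.00490

Hydraulic gradient i = 0.0111.
Darcy flux q = K · i = 0.07510 × 0.01110 = 0.0008336 m/day.
Seepage velocity v = q / n_e = 0.0008336 / 0.17 = 0.004904 m/day.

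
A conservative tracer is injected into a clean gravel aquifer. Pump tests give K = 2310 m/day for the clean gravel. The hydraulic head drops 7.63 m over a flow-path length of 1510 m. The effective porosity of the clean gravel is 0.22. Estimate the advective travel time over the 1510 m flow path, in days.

Hydraulic gradient i = Δh / L = 7.63 / 1510 = 0.005053.
Darcy flux q = K · i = 2310 × 0.005053 = 11.67 m/day.
Seepage velocity v = q / n_e = 11.67 / 0.22 = 53.06 m/day.
Travel time t = L / v = 1510 / 53.06 = 28.46 days.

28.5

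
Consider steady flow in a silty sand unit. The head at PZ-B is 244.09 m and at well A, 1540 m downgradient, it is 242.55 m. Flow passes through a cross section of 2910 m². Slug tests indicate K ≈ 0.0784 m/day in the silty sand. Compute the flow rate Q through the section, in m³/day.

0.228

Hydraulic gradient i = (244.09 − 242.55) / 1540 = 1.54 / 1540 = 0.001000.
Darcy's law: Q = K · A · i = 0.07840 × 2910 × 0.001000 = 0.2281 m³/day.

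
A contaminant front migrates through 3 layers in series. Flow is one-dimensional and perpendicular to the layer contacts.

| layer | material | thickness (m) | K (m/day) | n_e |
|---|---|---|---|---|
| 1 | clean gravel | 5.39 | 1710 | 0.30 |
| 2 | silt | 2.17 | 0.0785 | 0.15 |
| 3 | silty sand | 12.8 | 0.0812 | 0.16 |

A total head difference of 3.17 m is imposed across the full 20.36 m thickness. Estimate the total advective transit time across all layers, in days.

233

With flow normal to the layers, continuity requires the same specific discharge q through every layer.
Σ(b_i/K_i) = 5.39/1710 + 2.17/0.0785 + 12.8/0.0812 = 185.3 d.
q = Δh / Σ(b_i/K_i) = 3.17 / 185.3 = 0.01711 m/day.
In each layer the seepage velocity is v_i = q/n_i, so the layer transit time is t_i = b_i·n_i / q:
  layer 1 (clean gravel): t_1 = 5.39 × 0.30 / 0.01711 = 94.51 d
  layer 2 (silt): t_2 = 2.17 × 0.15 / 0.01711 = 19.03 d
  layer 3 (silty sand): t_3 = 12.8 × 0.16 / 0.01711 = 119.7 d
Total t = Σ t_i = 233.2 days.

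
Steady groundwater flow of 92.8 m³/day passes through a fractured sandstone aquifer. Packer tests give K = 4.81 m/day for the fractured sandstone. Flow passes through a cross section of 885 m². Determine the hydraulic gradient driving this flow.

From Q = K·A·i, i = Q / (K·A) = 92.8 / (4.810 × 885.0) = 0.02180.

0.0218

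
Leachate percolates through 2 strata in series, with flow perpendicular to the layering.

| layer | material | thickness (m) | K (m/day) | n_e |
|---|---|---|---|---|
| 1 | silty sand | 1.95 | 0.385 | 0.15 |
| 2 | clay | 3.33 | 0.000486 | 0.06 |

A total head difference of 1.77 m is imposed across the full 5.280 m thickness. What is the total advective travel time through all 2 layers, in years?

With flow normal to the layers, continuity requires the same specific discharge q through every layer.
Σ(b_i/K_i) = 1.95/0.385 + 3.33/0.000486 = 6857 d.
q = Δh / Σ(b_i/K_i) = 1.77 / 6857 = 0.0002581 m/day.
In each layer the seepage velocity is v_i = q/n_i, so the layer transit time is t_i = b_i·n_i / q:
  layer 1 (silty sand): t_1 = 1.95 × 0.15 / 0.0002581 = 1133 d
  layer 2 (clay): t_2 = 3.33 × 0.06 / 0.0002581 = 774.0 d
Total t = Σ t_i = 1907 days = 5.221 years.

5.22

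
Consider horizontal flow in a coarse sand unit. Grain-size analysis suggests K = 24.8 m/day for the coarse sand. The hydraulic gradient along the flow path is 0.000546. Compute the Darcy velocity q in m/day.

0.0135

Hydraulic gradient i = 0.000546.
Specific discharge q = K · i = 24.80 × 0.0005460 = 0.01354 m/day.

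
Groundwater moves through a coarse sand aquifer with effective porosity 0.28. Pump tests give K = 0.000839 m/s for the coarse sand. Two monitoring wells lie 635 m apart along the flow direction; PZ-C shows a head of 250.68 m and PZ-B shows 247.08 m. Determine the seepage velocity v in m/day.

1.47

Convert K: 0.000839 m/s × 86400 = 72.49 m/day.
Hydraulic gradient i = (250.68 − 247.08) / 635 = 3.6 / 635 = 0.005669.
Darcy flux q = K · i = 72.49 × 0.005669 = 0.4110 m/day.
Seepage velocity v = q / n_e = 0.4110 / 0.28 = 1.468 m/day.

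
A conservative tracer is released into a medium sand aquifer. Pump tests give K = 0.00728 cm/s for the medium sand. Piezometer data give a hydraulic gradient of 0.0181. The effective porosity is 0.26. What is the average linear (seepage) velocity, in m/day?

0.438

Convert K: 0.00728 cm/s × 864 = 6.290 m/day.
Hydraulic gradient i = 0.0181.
Darcy flux q = K · i = 6.290 × 0.01810 = 0.1138 m/day.
Seepage velocity v = q / n_e = 0.1138 / 0.26 = 0.4379 m/day.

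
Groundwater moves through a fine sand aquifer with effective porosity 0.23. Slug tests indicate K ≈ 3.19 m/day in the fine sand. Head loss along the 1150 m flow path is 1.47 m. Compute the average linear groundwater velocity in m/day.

Hydraulic gradient i = Δh / L = 1.47 / 1150 = 0.001278.
Darcy flux q = K · i = 3.190 × 0.001278 = 0.004078 m/day.
Seepage velocity v = q / n_e = 0.004078 / 0.23 = 0.01773 m/day.

0.0177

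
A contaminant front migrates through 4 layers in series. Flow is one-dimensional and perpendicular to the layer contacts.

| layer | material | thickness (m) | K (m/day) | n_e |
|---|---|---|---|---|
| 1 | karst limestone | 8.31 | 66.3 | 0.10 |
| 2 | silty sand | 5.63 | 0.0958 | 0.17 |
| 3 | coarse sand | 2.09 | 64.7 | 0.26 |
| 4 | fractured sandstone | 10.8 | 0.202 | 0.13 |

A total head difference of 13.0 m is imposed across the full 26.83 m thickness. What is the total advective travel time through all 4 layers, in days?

32.3

With flow normal to the layers, continuity requires the same specific discharge q through every layer.
Σ(b_i/K_i) = 8.31/66.3 + 5.63/0.0958 + 2.09/64.7 + 10.8/0.202 = 112.4 d.
q = Δh / Σ(b_i/K_i) = 13.0 / 112.4 = 0.1157 m/day.
In each layer the seepage velocity is v_i = q/n_i, so the layer transit time is t_i = b_i·n_i / q:
  layer 1 (karst limestone): t_1 = 8.31 × 0.10 / 0.1157 = 7.184 d
  layer 2 (silty sand): t_2 = 5.63 × 0.17 / 0.1157 = 8.275 d
  layer 3 (coarse sand): t_3 = 2.09 × 0.26 / 0.1157 = 4.698 d
  layer 4 (fractured sandstone): t_4 = 10.8 × 0.13 / 0.1157 = 12.14 d
Total t = Σ t_i = 32.30 days.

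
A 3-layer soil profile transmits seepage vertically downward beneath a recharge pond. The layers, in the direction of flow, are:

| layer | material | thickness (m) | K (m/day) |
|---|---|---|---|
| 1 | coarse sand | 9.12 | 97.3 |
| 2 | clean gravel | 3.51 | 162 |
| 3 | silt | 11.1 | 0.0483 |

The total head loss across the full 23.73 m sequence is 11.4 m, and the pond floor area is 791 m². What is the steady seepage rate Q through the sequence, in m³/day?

39.2

Flow is perpendicular to layering, so the layers act in series and the equivalent K is the thickness-weighted harmonic mean.
Total thickness L = 9.12 + 3.51 + 11.1 = 23.73 m.
Σ(b_i/K_i) = 9.12/97.3 + 3.51/162 + 11.1/0.0483 = 229.9 d.
K_eq = L / Σ(b_i/K_i) = 23.73 / 229.9 = 0.1032 m/day.
Q = K_eq · A · (Δh/L) = 0.1032 × 791 × (11.4/23.73) = 39.22 m³/day.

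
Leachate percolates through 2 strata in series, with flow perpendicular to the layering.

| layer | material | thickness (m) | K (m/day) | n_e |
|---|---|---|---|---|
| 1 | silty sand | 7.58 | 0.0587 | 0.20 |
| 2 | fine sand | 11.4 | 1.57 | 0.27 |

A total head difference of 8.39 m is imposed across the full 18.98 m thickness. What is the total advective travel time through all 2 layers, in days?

74.7

With flow normal to the layers, continuity requires the same specific discharge q through every layer.
Σ(b_i/K_i) = 7.58/0.0587 + 11.4/1.57 = 136.4 d.
q = Δh / Σ(b_i/K_i) = 8.39 / 136.4 = 0.06151 m/day.
In each layer the seepage velocity is v_i = q/n_i, so the layer transit time is t_i = b_i·n_i / q:
  layer 1 (silty sand): t_1 = 7.58 × 0.20 / 0.06151 = 24.64 d
  layer 2 (fine sand): t_2 = 11.4 × 0.27 / 0.06151 = 50.04 d
Total t = Σ t_i = 74.68 days.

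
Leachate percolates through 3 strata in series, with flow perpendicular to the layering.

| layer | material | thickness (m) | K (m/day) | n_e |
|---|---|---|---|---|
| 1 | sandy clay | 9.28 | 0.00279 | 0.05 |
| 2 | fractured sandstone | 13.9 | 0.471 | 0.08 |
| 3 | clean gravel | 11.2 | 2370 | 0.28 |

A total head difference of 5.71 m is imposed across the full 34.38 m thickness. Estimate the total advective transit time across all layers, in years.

7.58

With flow normal to the layers, continuity requires the same specific discharge q through every layer.
Σ(b_i/K_i) = 9.28/0.00279 + 13.9/0.471 + 11.2/2370 = 3356 d.
q = Δh / Σ(b_i/K_i) = 5.71 / 3356 = 0.001702 m/day.
In each layer the seepage velocity is v_i = q/n_i, so the layer transit time is t_i = b_i·n_i / q:
  layer 1 (sandy clay): t_1 = 9.28 × 0.05 / 0.001702 = 272.7 d
  layer 2 (fractured sandstone): t_2 = 13.9 × 0.08 / 0.001702 = 653.5 d
  layer 3 (clean gravel): t_3 = 11.2 × 0.28 / 0.001702 = 1843 d
Total t = Σ t_i = 2769 days = 7.582 years.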